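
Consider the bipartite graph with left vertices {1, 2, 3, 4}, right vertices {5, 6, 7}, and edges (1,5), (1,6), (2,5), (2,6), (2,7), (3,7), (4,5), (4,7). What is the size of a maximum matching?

Step 1: List the neighbors of each left vertex:
  1: 5, 6
  2: 5, 6, 7
  3: 7
  4: 5, 7

Step 2: Greedily match left vertices, then look for augmenting paths:
  Match 1 -- 5
  Match 2 -- 6
  Match 3 -- 7
  No augmenting path remains.

Step 3: Verify this is maximum:
  Matching size 3 = min(|L|, |R|) = min(4, 3), which is an upper bound, so this matching is maximum.

Maximum matching: {(1,5), (2,6), (3,7)}
Size: 3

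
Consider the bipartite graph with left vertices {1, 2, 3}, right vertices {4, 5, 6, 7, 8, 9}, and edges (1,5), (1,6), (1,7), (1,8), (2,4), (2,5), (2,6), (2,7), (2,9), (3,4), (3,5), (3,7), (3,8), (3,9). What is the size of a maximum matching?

Step 1: List the neighbors of each left vertex:
  1: 5, 6, 7, 8
  2: 4, 5, 6, 7, 9
  3: 4, 5, 7, 8, 9

Step 2: Greedily match left vertices, then look for augmenting paths:
  Match 1 -- 5
  Match 2 -- 4
  Match 3 -- 7
  No augmenting path remains.

Step 3: Verify this is maximum:
  Matching size 3 = min(|L|, |R|) = min(3, 6), which is an upper bound, so this matching is maximum.

Maximum matching: {(1,5), (2,4), (3,7)}
Size: 3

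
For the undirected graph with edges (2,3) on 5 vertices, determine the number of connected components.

Step 1: Build adjacency list from edges:
  1: (none)
  2: 3
  3: 2
  4: (none)
  5: (none)

Step 2: Run BFS/DFS from vertex 1:
  Visited: {1}
  Reached 1 of 5 vertices

Step 3: Only 1 of 5 vertices reached. Graph is disconnected.
Connected components: {1}, {2, 3}, {4}, {5}
Number of connected components: 4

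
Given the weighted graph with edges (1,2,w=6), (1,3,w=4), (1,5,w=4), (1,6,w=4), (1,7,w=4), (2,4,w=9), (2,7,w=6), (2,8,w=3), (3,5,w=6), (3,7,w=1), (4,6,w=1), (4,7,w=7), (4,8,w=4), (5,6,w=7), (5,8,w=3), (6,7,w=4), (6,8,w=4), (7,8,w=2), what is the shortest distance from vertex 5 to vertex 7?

Step 1: Build adjacency list with weights:
  1: 2(w=6), 3(w=4), 5(w=4), 6(w=4), 7(w=4)
  2: 1(w=6), 4(w=9), 7(w=6), 8(w=3)
  3: 1(w=4), 5(w=6), 7(w=1)
  4: 2(w=9), 6(w=1), 7(w=7), 8(w=4)
  5: 1(w=4), 3(w=6), 6(w=7), 8(w=3)
  6: 1(w=4), 4(w=1), 5(w=7), 7(w=4), 8(w=4)
  7: 1(w=4), 2(w=6), 3(w=1), 4(w=7), 6(w=4), 8(w=2)
  8: 2(w=3), 4(w=4), 5(w=3), 6(w=4), 7(w=2)

Step 2: Apply Dijkstra's algorithm from vertex 5:
  Visit vertex 5 (distance=0)
    Update dist[1] = 4
    Update dist[3] = 6
    Update dist[6] = 7
    Update dist[8] = 3
  Visit vertex 8 (distance=3)
    Update dist[2] = 6
    Update dist[4] = 7
    Update dist[7] = 5
  Visit vertex 1 (distance=4)
  Visit vertex 7 (distance=5)

Step 3: Shortest path: 5 -> 8 -> 7
Total weight: 3 + 2 = 5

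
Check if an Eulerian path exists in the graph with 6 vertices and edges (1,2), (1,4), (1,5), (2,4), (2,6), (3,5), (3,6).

Step 1: Find the degree of each vertex:
  deg(1) = 3
  deg(2) = 3
  deg(3) = 2
  deg(4) = 2
  deg(5) = 2
  deg(6) = 2

Step 2: Count vertices with odd degree:
  Odd-degree vertices: 1, 2 (2 total)

Step 3: Apply Euler's theorem:
  - Eulerian circuit exists iff graph is connected and all vertices have even degree
  - Eulerian path exists iff graph is connected and has 0 or 2 odd-degree vertices

Graph is connected with exactly 2 odd-degree vertices (1, 2).
Eulerian path exists (starting and ending at the odd-degree vertices), but no Eulerian circuit.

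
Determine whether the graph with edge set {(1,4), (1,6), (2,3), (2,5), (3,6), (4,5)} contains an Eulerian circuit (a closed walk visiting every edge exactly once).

Step 1: Find the degree of each vertex:
  deg(1) = 2
  deg(2) = 2
  deg(3) = 2
  deg(4) = 2
  deg(5) = 2
  deg(6) = 2

Step 2: Count vertices with odd degree:
  All vertices have even degree (0 odd-degree vertices)

Step 3: Apply Euler's theorem:
  - Eulerian circuit exists iff graph is connected and all vertices have even degree
  - Eulerian path exists iff graph is connected and has 0 or 2 odd-degree vertices

Graph is connected with 0 odd-degree vertices.
Both Eulerian circuit and Eulerian path exist.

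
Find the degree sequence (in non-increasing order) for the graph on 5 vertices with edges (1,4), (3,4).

Step 1: Count edges incident to each vertex:
  deg(1) = 1 (neighbors: 4)
  deg(2) = 0 (neighbors: none)
  deg(3) = 1 (neighbors: 4)
  deg(4) = 2 (neighbors: 1, 3)
  deg(5) = 0 (neighbors: none)

Step 2: Sort degrees in non-increasing order:
  Degrees: [1, 0, 1, 2, 0] -> sorted: [2, 1, 1, 0, 0]

Degree sequence: [2, 1, 1, 0, 0]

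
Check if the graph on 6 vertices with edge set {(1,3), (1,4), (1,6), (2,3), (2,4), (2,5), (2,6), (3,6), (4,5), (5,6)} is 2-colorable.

Step 1: Attempt 2-coloring using BFS:
  Start at vertex 1, assign color 0
  Color vertex 3 with color 1 (neighbor of 1)
  Color vertex 4 with color 1 (neighbor of 1)
  Color vertex 6 with color 1 (neighbor of 1)
  Color vertex 2 with color 0 (neighbor of 3)

Step 2: Conflict found! Vertices 3 and 6 are adjacent but have the same color.
This means the graph contains an odd cycle.

The graph is NOT bipartite.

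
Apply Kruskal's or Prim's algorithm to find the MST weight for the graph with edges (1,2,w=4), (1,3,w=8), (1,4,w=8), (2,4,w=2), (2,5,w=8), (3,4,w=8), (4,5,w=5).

Apply Kruskal's algorithm (sort edges by weight, add if no cycle):

Sorted edges by weight:
  (2,4) w=2
  (1,2) w=4
  (4,5) w=5
  (1,4) w=8
  (1,3) w=8
  (2,5) w=8
  (3,4) w=8

Add edge (2,4) w=2 -- no cycle. Running total: 2
Add edge (1,2) w=4 -- no cycle. Running total: 6
Add edge (4,5) w=5 -- no cycle. Running total: 11
Skip edge (1,4) w=8 -- would create cycle
Add edge (1,3) w=8 -- no cycle. Running total: 19

MST edges: (2,4,w=2), (1,2,w=4), (4,5,w=5), (1,3,w=8)
Total MST weight: 2 + 4 + 5 + 8 = 19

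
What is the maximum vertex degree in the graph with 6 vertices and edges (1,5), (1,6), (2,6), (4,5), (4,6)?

Step 1: Count edges incident to each vertex:
  deg(1) = 2 (neighbors: 5, 6)
  deg(2) = 1 (neighbors: 6)
  deg(3) = 0 (neighbors: none)
  deg(4) = 2 (neighbors: 5, 6)
  deg(5) = 2 (neighbors: 1, 4)
  deg(6) = 3 (neighbors: 1, 2, 4)

Step 2: Find maximum:
  max(2, 1, 0, 2, 2, 3) = 3 (vertex 6)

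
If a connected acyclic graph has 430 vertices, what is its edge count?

A tree on n vertices always has exactly n - 1 edges.
For n = 430: edges = 430 - 1 = 429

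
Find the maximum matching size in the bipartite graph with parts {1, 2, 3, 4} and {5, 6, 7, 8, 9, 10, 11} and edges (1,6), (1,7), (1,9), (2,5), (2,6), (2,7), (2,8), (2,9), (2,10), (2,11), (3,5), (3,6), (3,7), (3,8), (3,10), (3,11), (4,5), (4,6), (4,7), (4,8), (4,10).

Step 1: List the neighbors of each left vertex:
  1: 6, 7, 9
  2: 5, 6, 7, 8, 9, 10, 11
  3: 5, 6, 7, 8, 10, 11
  4: 5, 6, 7, 8, 10

Step 2: Greedily match left vertices, then look for augmenting paths:
  Match 1 -- 6
  Match 2 -- 5
  Match 3 -- 7
  Match 4 -- 8
  No augmenting path remains.

Step 3: Verify this is maximum:
  Matching size 4 = min(|L|, |R|) = min(4, 7), which is an upper bound, so this matching is maximum.

Maximum matching: {(1,6), (2,5), (3,7), (4,8)}
Size: 4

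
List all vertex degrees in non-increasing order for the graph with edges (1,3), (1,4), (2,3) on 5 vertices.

Step 1: Count edges incident to each vertex:
  deg(1) = 2 (neighbors: 3, 4)
  deg(2) = 1 (neighbors: 3)
  deg(3) = 2 (neighbors: 1, 2)
  deg(4) = 1 (neighbors: 1)
  deg(5) = 0 (neighbors: none)

Step 2: Sort degrees in non-increasing order:
  Degrees: [2, 1, 2, 1, 0] -> sorted: [2, 2, 1, 1, 0]

Degree sequence: [2, 2, 1, 1, 0]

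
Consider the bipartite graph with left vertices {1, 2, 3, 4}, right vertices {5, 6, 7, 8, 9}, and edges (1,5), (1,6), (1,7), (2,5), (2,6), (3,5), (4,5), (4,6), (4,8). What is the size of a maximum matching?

Step 1: List the neighbors of each left vertex:
  1: 5, 6, 7
  2: 5, 6
  3: 5
  4: 5, 6, 8

Step 2: Greedily match left vertices, then look for augmenting paths:
  Match 1 -- 7
  Match 2 -- 6
  Match 3 -- 5
  Match 4 -- 8
  No augmenting path remains.

Step 3: Verify this is maximum:
  Matching size 4 = min(|L|, |R|) = min(4, 5), which is an upper bound, so this matching is maximum.

Maximum matching: {(1,7), (2,6), (3,5), (4,8)}
Size: 4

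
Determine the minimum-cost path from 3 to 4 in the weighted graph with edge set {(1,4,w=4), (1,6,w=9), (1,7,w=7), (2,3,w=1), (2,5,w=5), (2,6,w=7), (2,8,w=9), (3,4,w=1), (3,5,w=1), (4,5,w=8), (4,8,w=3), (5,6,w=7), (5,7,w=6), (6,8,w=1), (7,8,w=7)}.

Step 1: Build adjacency list with weights:
  1: 4(w=4), 6(w=9), 7(w=7)
  2: 3(w=1), 5(w=5), 6(w=7), 8(w=9)
  3: 2(w=1), 4(w=1), 5(w=1)
  4: 1(w=4), 3(w=1), 5(w=8), 8(w=3)
  5: 2(w=5), 3(w=1), 4(w=8), 6(w=7), 7(w=6)
  6: 1(w=9), 2(w=7), 5(w=7), 8(w=1)
  7: 1(w=7), 5(w=6), 8(w=7)
  8: 2(w=9), 4(w=3), 6(w=1), 7(w=7)

Step 2: Apply Dijkstra's algorithm from vertex 3:
  Visit vertex 3 (distance=0)
    Update dist[2] = 1
    Update dist[4] = 1
    Update dist[5] = 1
  Visit vertex 2 (distance=1)
    Update dist[6] = 8
    Update dist[8] = 10
  Visit vertex 4 (distance=1)
    Update dist[1] = 5
    Update dist[8] = 4

Step 3: Shortest path: 3 -> 4
Total weight: 1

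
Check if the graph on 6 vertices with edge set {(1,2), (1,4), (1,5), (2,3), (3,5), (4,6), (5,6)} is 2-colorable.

Step 1: Attempt 2-coloring using BFS:
  Start at vertex 1, assign color 0
  Color vertex 2 with color 1 (neighbor of 1)
  Color vertex 4 with color 1 (neighbor of 1)
  Color vertex 5 with color 1 (neighbor of 1)
  Color vertex 3 with color 0 (neighbor of 2)
  Color vertex 6 with color 0 (neighbor of 4)

Step 2: 2-coloring succeeded. No conflicts found.
  Set A (color 0): {1, 3, 6}
  Set B (color 1): {2, 4, 5}

The graph is bipartite with partition {1, 3, 6}, {2, 4, 5}.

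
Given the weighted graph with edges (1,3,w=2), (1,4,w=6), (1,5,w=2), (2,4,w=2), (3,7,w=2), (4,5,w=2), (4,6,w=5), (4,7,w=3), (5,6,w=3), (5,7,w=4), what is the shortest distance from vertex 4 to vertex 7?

Step 1: Build adjacency list with weights:
  1: 3(w=2), 4(w=6), 5(w=2)
  2: 4(w=2)
  3: 1(w=2), 7(w=2)
  4: 1(w=6), 2(w=2), 5(w=2), 6(w=5), 7(w=3)
  5: 1(w=2), 4(w=2), 6(w=3), 7(w=4)
  6: 4(w=5), 5(w=3)
  7: 3(w=2), 4(w=3), 5(w=4)

Step 2: Apply Dijkstra's algorithm from vertex 4:
  Visit vertex 4 (distance=0)
    Update dist[1] = 6
    Update dist[2] = 2
    Update dist[5] = 2
    Update dist[6] = 5
    Update dist[7] = 3
  Visit vertex 2 (distance=2)
  Visit vertex 5 (distance=2)
    Update dist[1] = 4
  Visit vertex 7 (distance=3)
    Update dist[3] = 5

Step 3: Shortest path: 4 -> 7
Total weight: 3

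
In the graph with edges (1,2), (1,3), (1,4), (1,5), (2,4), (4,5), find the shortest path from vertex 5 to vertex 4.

Step 1: Build adjacency list:
  1: 2, 3, 4, 5
  2: 1, 4
  3: 1
  4: 1, 2, 5
  5: 1, 4

Step 2: BFS from vertex 5 to find shortest path to 4:
  vertex 1 reached at distance 1
  vertex 4 reached at distance 1

Step 3: Shortest path: 5 -> 4
Path length: 1 edge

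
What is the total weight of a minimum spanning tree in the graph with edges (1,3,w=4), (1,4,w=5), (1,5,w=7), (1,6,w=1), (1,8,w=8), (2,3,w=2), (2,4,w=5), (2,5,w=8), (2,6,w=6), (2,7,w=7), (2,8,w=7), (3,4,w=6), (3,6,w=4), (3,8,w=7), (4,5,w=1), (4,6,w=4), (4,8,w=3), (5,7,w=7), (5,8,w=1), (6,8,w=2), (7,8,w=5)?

Apply Kruskal's algorithm (sort edges by weight, add if no cycle):

Sorted edges by weight:
  (1,6) w=1
  (4,5) w=1
  (5,8) w=1
  (2,3) w=2
  (6,8) w=2
  (4,8) w=3
  (1,3) w=4
  (3,6) w=4
  (4,6) w=4
  (1,4) w=5
  (2,4) w=5
  (7,8) w=5
  (2,6) w=6
  (3,4) w=6
  (1,5) w=7
  (2,7) w=7
  (2,8) w=7
  (3,8) w=7
  (5,7) w=7
  (1,8) w=8
  (2,5) w=8

Add edge (1,6) w=1 -- no cycle. Running total: 1
Add edge (4,5) w=1 -- no cycle. Running total: 2
Add edge (5,8) w=1 -- no cycle. Running total: 3
Add edge (2,3) w=2 -- no cycle. Running total: 5
Add edge (6,8) w=2 -- no cycle. Running total: 7
Skip edge (4,8) w=3 -- would create cycle
Add edge (1,3) w=4 -- no cycle. Running total: 11
Skip edge (3,6) w=4 -- would create cycle
Skip edge (4,6) w=4 -- would create cycle
Skip edge (1,4) w=5 -- would create cycle
Skip edge (2,4) w=5 -- would create cycle
Add edge (7,8) w=5 -- no cycle. Running total: 16

MST edges: (1,6,w=1), (4,5,w=1), (5,8,w=1), (2,3,w=2), (6,8,w=2), (1,3,w=4), (7,8,w=5)
Total MST weight: 1 + 1 + 1 + 2 + 2 + 4 + 5 = 16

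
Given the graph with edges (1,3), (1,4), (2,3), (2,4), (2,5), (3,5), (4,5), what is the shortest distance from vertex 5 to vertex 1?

Step 1: Build adjacency list:
  1: 3, 4
  2: 3, 4, 5
  3: 1, 2, 5
  4: 1, 2, 5
  5: 2, 3, 4

Step 2: BFS from vertex 5 to find shortest path to 1:
  vertex 2 reached at distance 1
  vertex 3 reached at distance 1
  vertex 4 reached at distance 1
  vertex 1 reached at distance 2

Step 3: Shortest path: 5 -> 3 -> 1
Path length: 2 edges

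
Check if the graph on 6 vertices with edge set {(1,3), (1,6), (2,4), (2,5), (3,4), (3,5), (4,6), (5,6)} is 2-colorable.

Step 1: Attempt 2-coloring using BFS:
  Start at vertex 1, assign color 0
  Color vertex 3 with color 1 (neighbor of 1)
  Color vertex 6 with color 1 (neighbor of 1)
  Color vertex 4 with color 0 (neighbor of 3)
  Color vertex 5 with color 0 (neighbor of 3)
  Color vertex 2 with color 1 (neighbor of 4)

Step 2: 2-coloring succeeded. No conflicts found.
  Set A (color 0): {1, 4, 5}
  Set B (color 1): {2, 3, 6}

The graph is bipartite with partition {1, 4, 5}, {2, 3, 6}.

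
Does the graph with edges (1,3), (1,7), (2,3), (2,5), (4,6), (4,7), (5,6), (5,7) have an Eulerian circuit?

Step 1: Find the degree of each vertex:
  deg(1) = 2
  deg(2) = 2
  deg(3) = 2
  deg(4) = 2
  deg(5) = 3
  deg(6) = 2
  deg(7) = 3

Step 2: Count vertices with odd degree:
  Odd-degree vertices: 5, 7 (2 total)

Step 3: Apply Euler's theorem:
  - Eulerian circuit exists iff graph is connected and all vertices have even degree
  - Eulerian path exists iff graph is connected and has 0 or 2 odd-degree vertices

Graph is connected with exactly 2 odd-degree vertices (5, 7).
Eulerian path exists (starting and ending at the odd-degree vertices), but no Eulerian circuit.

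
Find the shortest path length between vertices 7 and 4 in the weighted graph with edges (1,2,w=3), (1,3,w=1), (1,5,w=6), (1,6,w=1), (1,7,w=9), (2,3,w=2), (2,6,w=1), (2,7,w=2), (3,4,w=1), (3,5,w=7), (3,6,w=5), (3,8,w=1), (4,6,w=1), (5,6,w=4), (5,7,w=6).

Step 1: Build adjacency list with weights:
  1: 2(w=3), 3(w=1), 5(w=6), 6(w=1), 7(w=9)
  2: 1(w=3), 3(w=2), 6(w=1), 7(w=2)
  3: 1(w=1), 2(w=2), 4(w=1), 5(w=7), 6(w=5), 8(w=1)
  4: 3(w=1), 6(w=1)
  5: 1(w=6), 3(w=7), 6(w=4), 7(w=6)
  6: 1(w=1), 2(w=1), 3(w=5), 4(w=1), 5(w=4)
  7: 1(w=9), 2(w=2), 5(w=6)
  8: 3(w=1)

Step 2: Apply Dijkstra's algorithm from vertex 7:
  Visit vertex 7 (distance=0)
    Update dist[1] = 9
    Update dist[2] = 2
    Update dist[5] = 6
  Visit vertex 2 (distance=2)
    Update dist[1] = 5
    Update dist[3] = 4
    Update dist[6] = 3
  Visit vertex 6 (distance=3)
    Update dist[1] = 4
    Update dist[4] = 4
  Visit vertex 1 (distance=4)
  Visit vertex 3 (distance=4)
    Update dist[8] = 5
  Visit vertex 4 (distance=4)

Step 3: Shortest path: 7 -> 2 -> 6 -> 4
Total weight: 2 + 1 + 1 = 4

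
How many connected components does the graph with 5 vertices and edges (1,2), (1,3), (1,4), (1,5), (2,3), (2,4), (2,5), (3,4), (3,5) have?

Step 1: Build adjacency list from edges:
  1: 2, 3, 4, 5
  2: 1, 3, 4, 5
  3: 1, 2, 4, 5
  4: 1, 2, 3
  5: 1, 2, 3

Step 2: Run BFS/DFS from vertex 1:
  Visited: {1, 2, 3, 4, 5}
  Reached 5 of 5 vertices

Step 3: All 5 vertices reached from vertex 1, so the graph is connected.
Number of connected components: 1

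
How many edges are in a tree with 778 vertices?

A tree on n vertices always has exactly n - 1 edges.
For n = 778: edges = 778 - 1 = 777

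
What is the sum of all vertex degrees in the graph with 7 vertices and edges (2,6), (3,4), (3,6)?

Step 1: Count edges incident to each vertex:
  deg(1) = 0 (neighbors: none)
  deg(2) = 1 (neighbors: 6)
  deg(3) = 2 (neighbors: 4, 6)
  deg(4) = 1 (neighbors: 3)
  deg(5) = 0 (neighbors: none)
  deg(6) = 2 (neighbors: 2, 3)
  deg(7) = 0 (neighbors: none)

Step 2: Sum all degrees:
  0 + 1 + 2 + 1 + 0 + 2 + 0 = 6

Verification: sum of degrees = 2 * |E| = 2 * 3 = 6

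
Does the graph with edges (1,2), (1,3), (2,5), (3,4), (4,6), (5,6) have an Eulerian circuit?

Step 1: Find the degree of each vertex:
  deg(1) = 2
  deg(2) = 2
  deg(3) = 2
  deg(4) = 2
  deg(5) = 2
  deg(6) = 2

Step 2: Count vertices with odd degree:
  All vertices have even degree (0 odd-degree vertices)

Step 3: Apply Euler's theorem:
  - Eulerian circuit exists iff graph is connected and all vertices have even degree
  - Eulerian path exists iff graph is connected and has 0 or 2 odd-degree vertices

Graph is connected with 0 odd-degree vertices.
Both Eulerian circuit and Eulerian path exist.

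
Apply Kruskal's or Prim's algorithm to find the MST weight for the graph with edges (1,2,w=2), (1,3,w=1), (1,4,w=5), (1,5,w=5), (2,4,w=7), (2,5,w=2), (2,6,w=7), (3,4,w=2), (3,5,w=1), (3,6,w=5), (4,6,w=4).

Apply Kruskal's algorithm (sort edges by weight, add if no cycle):

Sorted edges by weight:
  (1,3) w=1
  (3,5) w=1
  (1,2) w=2
  (2,5) w=2
  (3,4) w=2
  (4,6) w=4
  (1,4) w=5
  (1,5) w=5
  (3,6) w=5
  (2,6) w=7
  (2,4) w=7

Add edge (1,3) w=1 -- no cycle. Running total: 1
Add edge (3,5) w=1 -- no cycle. Running total: 2
Add edge (1,2) w=2 -- no cycle. Running total: 4
Skip edge (2,5) w=2 -- would create cycle
Add edge (3,4) w=2 -- no cycle. Running total: 6
Add edge (4,6) w=4 -- no cycle. Running total: 10

MST edges: (1,3,w=1), (3,5,w=1), (1,2,w=2), (3,4,w=2), (4,6,w=4)
Total MST weight: 1 + 1 + 2 + 2 + 4 = 10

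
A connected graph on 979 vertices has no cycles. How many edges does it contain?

A tree on n vertices always has exactly n - 1 edges.
For n = 979: edges = 979 - 1 = 978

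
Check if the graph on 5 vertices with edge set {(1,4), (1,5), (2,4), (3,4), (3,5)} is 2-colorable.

Step 1: Attempt 2-coloring using BFS:
  Start at vertex 1, assign color 0
  Color vertex 4 with color 1 (neighbor of 1)
  Color vertex 5 with color 1 (neighbor of 1)
  Color vertex 2 with color 0 (neighbor of 4)
  Color vertex 3 with color 0 (neighbor of 4)

Step 2: 2-coloring succeeded. No conflicts found.
  Set A (color 0): {1, 2, 3}
  Set B (color 1): {4, 5}

The graph is bipartite with partition {1, 2, 3}, {4, 5}.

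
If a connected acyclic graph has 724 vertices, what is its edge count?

A tree on n vertices always has exactly n - 1 edges.
For n = 724: edges = 724 - 1 = 723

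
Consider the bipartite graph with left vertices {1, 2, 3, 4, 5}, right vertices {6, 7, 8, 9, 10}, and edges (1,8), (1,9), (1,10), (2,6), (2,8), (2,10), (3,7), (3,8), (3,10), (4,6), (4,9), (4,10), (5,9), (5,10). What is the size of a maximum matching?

Step 1: List the neighbors of each left vertex:
  1: 8, 9, 10
  2: 6, 8, 10
  3: 7, 8, 10
  4: 6, 9, 10
  5: 9, 10

Step 2: Greedily match left vertices, then look for augmenting paths:
  Match 1 -- 8
  Match 2 -- 6
  Match 3 -- 7
  Match 4 -- 9
  Match 5 -- 10
  No augmenting path remains.

Step 3: Verify this is maximum:
  Matching size 5 = min(|L|, |R|) = min(5, 5), which is an upper bound, so this matching is maximum.

Maximum matching: {(1,8), (2,6), (3,7), (4,9), (5,10)}
Size: 5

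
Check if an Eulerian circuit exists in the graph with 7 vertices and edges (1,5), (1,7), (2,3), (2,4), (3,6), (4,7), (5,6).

Step 1: Find the degree of each vertex:
  deg(1) = 2
  deg(2) = 2
  deg(3) = 2
  deg(4) = 2
  deg(5) = 2
  deg(6) = 2
  deg(7) = 2

Step 2: Count vertices with odd degree:
  All vertices have even degree (0 odd-degree vertices)

Step 3: Apply Euler's theorem:
  - Eulerian circuit exists iff graph is connected and all vertices have even degree
  - Eulerian path exists iff graph is connected and has 0 or 2 odd-degree vertices

Graph is connected with 0 odd-degree vertices.
Both Eulerian circuit and Eulerian path exist.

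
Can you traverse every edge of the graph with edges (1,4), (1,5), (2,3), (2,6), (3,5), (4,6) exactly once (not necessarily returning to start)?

Step 1: Find the degree of each vertex:
  deg(1) = 2
  deg(2) = 2
  deg(3) = 2
  deg(4) = 2
  deg(5) = 2
  deg(6) = 2

Step 2: Count vertices with odd degree:
  All vertices have even degree (0 odd-degree vertices)

Step 3: Apply Euler's theorem:
  - Eulerian circuit exists iff graph is connected and all vertices have even degree
  - Eulerian path exists iff graph is connected and has 0 or 2 odd-degree vertices

Graph is connected with 0 odd-degree vertices.
Both Eulerian circuit and Eulerian path exist.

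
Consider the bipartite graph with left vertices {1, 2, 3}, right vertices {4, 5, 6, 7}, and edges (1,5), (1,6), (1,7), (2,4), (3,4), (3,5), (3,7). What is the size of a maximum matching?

Step 1: List the neighbors of each left vertex:
  1: 5, 6, 7
  2: 4
  3: 4, 5, 7

Step 2: Greedily match left vertices, then look for augmenting paths:
  Match 1 -- 5
  Match 2 -- 4
  Match 3 -- 7
  No augmenting path remains.

Step 3: Verify this is maximum:
  Matching size 3 = min(|L|, |R|) = min(3, 4), which is an upper bound, so this matching is maximum.

Maximum matching: {(1,5), (2,4), (3,7)}
Size: 3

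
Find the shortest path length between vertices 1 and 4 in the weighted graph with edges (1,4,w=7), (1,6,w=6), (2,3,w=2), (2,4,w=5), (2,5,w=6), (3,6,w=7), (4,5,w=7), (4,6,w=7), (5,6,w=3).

Step 1: Build adjacency list with weights:
  1: 4(w=7), 6(w=6)
  2: 3(w=2), 4(w=5), 5(w=6)
  3: 2(w=2), 6(w=7)
  4: 1(w=7), 2(w=5), 5(w=7), 6(w=7)
  5: 2(w=6), 4(w=7), 6(w=3)
  6: 1(w=6), 3(w=7), 4(w=7), 5(w=3)

Step 2: Apply Dijkstra's algorithm from vertex 1:
  Visit vertex 1 (distance=0)
    Update dist[4] = 7
    Update dist[6] = 6
  Visit vertex 6 (distance=6)
    Update dist[3] = 13
    Update dist[5] = 9
  Visit vertex 4 (distance=7)
    Update dist[2] = 12

Step 3: Shortest path: 1 -> 4
Total weight: 7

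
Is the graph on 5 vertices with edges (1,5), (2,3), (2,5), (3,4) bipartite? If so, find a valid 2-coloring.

Step 1: Attempt 2-coloring using BFS:
  Start at vertex 1, assign color 0
  Color vertex 5 with color 1 (neighbor of 1)
  Color vertex 2 with color 0 (neighbor of 5)
  Color vertex 3 with color 1 (neighbor of 2)
  Color vertex 4 with color 0 (neighbor of 3)

Step 2: 2-coloring succeeded. No conflicts found.
  Set A (color 0): {1, 2, 4}
  Set B (color 1): {3, 5}

The graph is bipartite with partition {1, 2, 4}, {3, 5}.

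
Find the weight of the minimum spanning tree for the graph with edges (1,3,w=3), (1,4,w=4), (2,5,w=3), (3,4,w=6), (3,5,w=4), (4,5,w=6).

Apply Kruskal's algorithm (sort edges by weight, add if no cycle):

Sorted edges by weight:
  (1,3) w=3
  (2,5) w=3
  (1,4) w=4
  (3,5) w=4
  (3,4) w=6
  (4,5) w=6

Add edge (1,3) w=3 -- no cycle. Running total: 3
Add edge (2,5) w=3 -- no cycle. Running total: 6
Add edge (1,4) w=4 -- no cycle. Running total: 10
Add edge (3,5) w=4 -- no cycle. Running total: 14

MST edges: (1,3,w=3), (2,5,w=3), (1,4,w=4), (3,5,w=4)
Total MST weight: 3 + 3 + 4 + 4 = 14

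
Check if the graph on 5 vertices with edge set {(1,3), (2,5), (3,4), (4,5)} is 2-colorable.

Step 1: Attempt 2-coloring using BFS:
  Start at vertex 1, assign color 0
  Color vertex 3 with color 1 (neighbor of 1)
  Color vertex 4 with color 0 (neighbor of 3)
  Color vertex 5 with color 1 (neighbor of 4)
  Color vertex 2 with color 0 (neighbor of 5)

Step 2: 2-coloring succeeded. No conflicts found.
  Set A (color 0): {1, 2, 4}
  Set B (color 1): {3, 5}

The graph is bipartite with partition {1, 2, 4}, {3, 5}.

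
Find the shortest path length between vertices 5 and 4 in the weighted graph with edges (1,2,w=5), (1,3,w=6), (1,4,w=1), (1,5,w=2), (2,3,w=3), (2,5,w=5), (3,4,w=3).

Step 1: Build adjacency list with weights:
  1: 2(w=5), 3(w=6), 4(w=1), 5(w=2)
  2: 1(w=5), 3(w=3), 5(w=5)
  3: 1(w=6), 2(w=3), 4(w=3)
  4: 1(w=1), 3(w=3)
  5: 1(w=2), 2(w=5)

Step 2: Apply Dijkstra's algorithm from vertex 5:
  Visit vertex 5 (distance=0)
    Update dist[1] = 2
    Update dist[2] = 5
  Visit vertex 1 (distance=2)
    Update dist[3] = 8
    Update dist[4] = 3
  Visit vertex 4 (distance=3)
    Update dist[3] = 6

Step 3: Shortest path: 5 -> 1 -> 4
Total weight: 2 + 1 = 3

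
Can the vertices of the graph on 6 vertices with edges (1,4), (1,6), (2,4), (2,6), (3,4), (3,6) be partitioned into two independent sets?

Step 1: Attempt 2-coloring using BFS:
  Start at vertex 1, assign color 0
  Color vertex 4 with color 1 (neighbor of 1)
  Color vertex 6 with color 1 (neighbor of 1)
  Color vertex 2 with color 0 (neighbor of 4)
  Color vertex 3 with color 0 (neighbor of 4)
  Start new component at vertex 5, assign color 0

Step 2: 2-coloring succeeded. No conflicts found.
  Set A (color 0): {1, 2, 3, 5}
  Set B (color 1): {4, 6}

The graph is bipartite with partition {1, 2, 3, 5}, {4, 6}.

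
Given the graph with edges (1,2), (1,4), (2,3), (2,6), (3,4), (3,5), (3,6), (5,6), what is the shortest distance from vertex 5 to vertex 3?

Step 1: Build adjacency list:
  1: 2, 4
  2: 1, 3, 6
  3: 2, 4, 5, 6
  4: 1, 3
  5: 3, 6
  6: 2, 3, 5

Step 2: BFS from vertex 5 to find shortest path to 3:
  vertex 3 reached at distance 1

Step 3: Shortest path: 5 -> 3
Path length: 1 edge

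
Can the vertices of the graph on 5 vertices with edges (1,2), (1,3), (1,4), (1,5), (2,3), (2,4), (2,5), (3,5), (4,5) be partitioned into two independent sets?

Step 1: Attempt 2-coloring using BFS:
  Start at vertex 1, assign color 0
  Color vertex 2 with color 1 (neighbor of 1)
  Color vertex 3 with color 1 (neighbor of 1)
  Color vertex 4 with color 1 (neighbor of 1)
  Color vertex 5 with color 1 (neighbor of 1)

Step 2: Conflict found! Vertices 2 and 3 are adjacent but have the same color.
This means the graph contains an odd cycle.

The graph is NOT bipartite.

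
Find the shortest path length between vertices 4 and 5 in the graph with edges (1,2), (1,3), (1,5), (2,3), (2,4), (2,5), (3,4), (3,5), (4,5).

Step 1: Build adjacency list:
  1: 2, 3, 5
  2: 1, 3, 4, 5
  3: 1, 2, 4, 5
  4: 2, 3, 5
  5: 1, 2, 3, 4

Step 2: BFS from vertex 4 to find shortest path to 5:
  vertex 2 reached at distance 1
  vertex 3 reached at distance 1
  vertex 5 reached at distance 1

Step 3: Shortest path: 4 -> 5
Path length: 1 edge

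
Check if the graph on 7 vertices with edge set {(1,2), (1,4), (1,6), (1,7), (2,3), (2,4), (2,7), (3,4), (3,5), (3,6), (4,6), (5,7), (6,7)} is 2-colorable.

Step 1: Attempt 2-coloring using BFS:
  Start at vertex 1, assign color 0
  Color vertex 2 with color 1 (neighbor of 1)
  Color vertex 4 with color 1 (neighbor of 1)
  Color vertex 6 with color 1 (neighbor of 1)
  Color vertex 7 with color 1 (neighbor of 1)
  Color vertex 3 with color 0 (neighbor of 2)

Step 2: Conflict found! Vertices 2 and 4 are adjacent but have the same color.
This means the graph contains an odd cycle.

The graph is NOT bipartite.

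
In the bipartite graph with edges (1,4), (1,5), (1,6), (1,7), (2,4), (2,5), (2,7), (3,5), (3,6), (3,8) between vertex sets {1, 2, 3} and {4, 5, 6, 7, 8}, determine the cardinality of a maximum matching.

Step 1: List the neighbors of each left vertex:
  1: 4, 5, 6, 7
  2: 4, 5, 7
  3: 5, 6, 8

Step 2: Greedily match left vertices, then look for augmenting paths:
  Match 1 -- 4
  Match 2 -- 5
  Match 3 -- 6
  No augmenting path remains.

Step 3: Verify this is maximum:
  Matching size 3 = min(|L|, |R|) = min(3, 5), which is an upper bound, so this matching is maximum.

Maximum matching: {(1,4), (2,5), (3,6)}
Size: 3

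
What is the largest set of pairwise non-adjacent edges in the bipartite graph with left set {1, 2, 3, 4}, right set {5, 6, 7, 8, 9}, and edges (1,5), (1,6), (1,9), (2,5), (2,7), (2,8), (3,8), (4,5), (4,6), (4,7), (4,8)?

Step 1: List the neighbors of each left vertex:
  1: 5, 6, 9
  2: 5, 7, 8
  3: 8
  4: 5, 6, 7, 8

Step 2: Greedily match left vertices, then look for augmenting paths:
  Match 1 -- 5
  Match 2 -- 7
  Match 3 -- 8
  Match 4 -- 6
  No augmenting path remains.

Step 3: Verify this is maximum:
  Matching size 4 = min(|L|, |R|) = min(4, 5), which is an upper bound, so this matching is maximum.

Maximum matching: {(1,5), (2,7), (3,8), (4,6)}
Size: 4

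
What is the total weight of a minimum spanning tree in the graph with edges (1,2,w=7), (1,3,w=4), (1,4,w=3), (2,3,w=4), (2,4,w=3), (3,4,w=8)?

Apply Kruskal's algorithm (sort edges by weight, add if no cycle):

Sorted edges by weight:
  (1,4) w=3
  (2,4) w=3
  (1,3) w=4
  (2,3) w=4
  (1,2) w=7
  (3,4) w=8

Add edge (1,4) w=3 -- no cycle. Running total: 3
Add edge (2,4) w=3 -- no cycle. Running total: 6
Add edge (1,3) w=4 -- no cycle. Running total: 10

MST edges: (1,4,w=3), (2,4,w=3), (1,3,w=4)
Total MST weight: 3 + 3 + 4 = 10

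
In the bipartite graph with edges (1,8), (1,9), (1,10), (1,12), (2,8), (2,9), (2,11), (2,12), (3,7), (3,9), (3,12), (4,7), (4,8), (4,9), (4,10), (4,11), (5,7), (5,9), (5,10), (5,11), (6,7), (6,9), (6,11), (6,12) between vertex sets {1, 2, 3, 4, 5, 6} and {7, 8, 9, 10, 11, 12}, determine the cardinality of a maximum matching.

Step 1: List the neighbors of each left vertex:
  1: 8, 9, 10, 12
  2: 8, 9, 11, 12
  3: 7, 9, 12
  4: 7, 8, 9, 10, 11
  5: 7, 9, 10, 11
  6: 7, 9, 11, 12

Step 2: Greedily match left vertices, then look for augmenting paths:
  Match 1 -- 8
  Match 2 -- 9
  Match 3 -- 7
  Match 4 -- 10
  Match 5 -- 11
  Match 6 -- 12
  No augmenting path remains.

Step 3: Verify this is maximum:
  Matching size 6 = min(|L|, |R|) = min(6, 6), which is an upper bound, so this matching is maximum.

Maximum matching: {(1,8), (2,9), (3,7), (4,10), (5,11), (6,12)}
Size: 6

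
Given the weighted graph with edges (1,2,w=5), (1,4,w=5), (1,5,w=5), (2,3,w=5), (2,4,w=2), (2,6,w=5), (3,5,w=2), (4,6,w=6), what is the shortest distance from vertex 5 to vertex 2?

Step 1: Build adjacency list with weights:
  1: 2(w=5), 4(w=5), 5(w=5)
  2: 1(w=5), 3(w=5), 4(w=2), 6(w=5)
  3: 2(w=5), 5(w=2)
  4: 1(w=5), 2(w=2), 6(w=6)
  5: 1(w=5), 3(w=2)
  6: 2(w=5), 4(w=6)

Step 2: Apply Dijkstra's algorithm from vertex 5:
  Visit vertex 5 (distance=0)
    Update dist[1] = 5
    Update dist[3] = 2
  Visit vertex 3 (distance=2)
    Update dist[2] = 7
  Visit vertex 1 (distance=5)
    Update dist[4] = 10
  Visit vertex 2 (distance=7)
    Update dist[4] = 9
    Update dist[6] = 12

Step 3: Shortest path: 5 -> 3 -> 2
Total weight: 2 + 5 = 7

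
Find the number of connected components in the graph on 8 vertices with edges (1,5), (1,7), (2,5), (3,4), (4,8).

Step 1: Build adjacency list from edges:
  1: 5, 7
  2: 5
  3: 4
  4: 3, 8
  5: 1, 2
  6: (none)
  7: 1
  8: 4

Step 2: Run BFS/DFS from vertex 1:
  Visited: {1, 5, 7, 2}
  Reached 4 of 8 vertices

Step 3: Only 4 of 8 vertices reached. Graph is disconnected.
Connected components: {1, 2, 5, 7}, {3, 4, 8}, {6}
Number of connected components: 3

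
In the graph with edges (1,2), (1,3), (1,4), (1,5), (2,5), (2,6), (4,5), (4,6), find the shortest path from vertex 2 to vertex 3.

Step 1: Build adjacency list:
  1: 2, 3, 4, 5
  2: 1, 5, 6
  3: 1
  4: 1, 5, 6
  5: 1, 2, 4
  6: 2, 4

Step 2: BFS from vertex 2 to find shortest path to 3:
  vertex 1 reached at distance 1
  vertex 5 reached at distance 1
  vertex 6 reached at distance 1
  vertex 3 reached at distance 2

Step 3: Shortest path: 2 -> 1 -> 3
Path length: 2 edges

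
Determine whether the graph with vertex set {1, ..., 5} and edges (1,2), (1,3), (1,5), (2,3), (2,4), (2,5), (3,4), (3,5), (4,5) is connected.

Step 1: Build adjacency list from edges:
  1: 2, 3, 5
  2: 1, 3, 4, 5
  3: 1, 2, 4, 5
  4: 2, 3, 5
  5: 1, 2, 3, 4

Step 2: Run BFS/DFS from vertex 1:
  Visited: {1, 2, 3, 5, 4}
  Reached 5 of 5 vertices

Step 3: All 5 vertices reached from vertex 1, so the graph is connected.
Answer: Yes, the graph is connected.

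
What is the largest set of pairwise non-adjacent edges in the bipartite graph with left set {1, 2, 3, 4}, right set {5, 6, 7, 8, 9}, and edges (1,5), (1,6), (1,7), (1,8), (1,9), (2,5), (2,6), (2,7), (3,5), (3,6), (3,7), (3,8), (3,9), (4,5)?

Step 1: List the neighbors of each left vertex:
  1: 5, 6, 7, 8, 9
  2: 5, 6, 7
  3: 5, 6, 7, 8, 9
  4: 5

Step 2: Greedily match left vertices, then look for augmenting paths:
  Match 1 -- 8
  Match 2 -- 6
  Match 3 -- 7
  Match 4 -- 5
  No augmenting path remains.

Step 3: Verify this is maximum:
  Matching size 4 = min(|L|, |R|) = min(4, 5), which is an upper bound, so this matching is maximum.

Maximum matching: {(1,8), (2,6), (3,7), (4,5)}
Size: 4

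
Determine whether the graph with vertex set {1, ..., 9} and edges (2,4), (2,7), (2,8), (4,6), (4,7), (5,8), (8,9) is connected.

Step 1: Build adjacency list from edges:
  1: (none)
  2: 4, 7, 8
  3: (none)
  4: 2, 6, 7
  5: 8
  6: 4
  7: 2, 4
  8: 2, 5, 9
  9: 8

Step 2: Run BFS/DFS from vertex 1:
  Visited: {1}
  Reached 1 of 9 vertices

Step 3: Only 1 of 9 vertices reached. Graph is disconnected.
Connected components: {1}, {2, 4, 5, 6, 7, 8, 9}, {3}
Answer: No, the graph is not connected (3 components).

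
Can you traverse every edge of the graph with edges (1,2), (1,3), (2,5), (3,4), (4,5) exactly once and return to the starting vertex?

Step 1: Find the degree of each vertex:
  deg(1) = 2
  deg(2) = 2
  deg(3) = 2
  deg(4) = 2
  deg(5) = 2

Step 2: Count vertices with odd degree:
  All vertices have even degree (0 odd-degree vertices)

Step 3: Apply Euler's theorem:
  - Eulerian circuit exists iff graph is connected and all vertices have even degree
  - Eulerian path exists iff graph is connected and has 0 or 2 odd-degree vertices

Graph is connected with 0 odd-degree vertices.
Both Eulerian circuit and Eulerian path exist.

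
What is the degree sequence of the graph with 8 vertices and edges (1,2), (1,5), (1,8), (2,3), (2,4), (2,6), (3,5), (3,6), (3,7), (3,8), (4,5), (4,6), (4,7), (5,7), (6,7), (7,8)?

Step 1: Count edges incident to each vertex:
  deg(1) = 3 (neighbors: 2, 5, 8)
  deg(2) = 4 (neighbors: 1, 3, 4, 6)
  deg(3) = 5 (neighbors: 2, 5, 6, 7, 8)
  deg(4) = 4 (neighbors: 2, 5, 6, 7)
  deg(5) = 4 (neighbors: 1, 3, 4, 7)
  deg(6) = 4 (neighbors: 2, 3, 4, 7)
  deg(7) = 5 (neighbors: 3, 4, 5, 6, 8)
  deg(8) = 3 (neighbors: 1, 3, 7)

Step 2: Sort degrees in non-increasing order:
  Degrees: [3, 4, 5, 4, 4, 4, 5, 3] -> sorted: [5, 5, 4, 4, 4, 4, 3, 3]

Degree sequence: [5, 5, 4, 4, 4, 4, 3, 3]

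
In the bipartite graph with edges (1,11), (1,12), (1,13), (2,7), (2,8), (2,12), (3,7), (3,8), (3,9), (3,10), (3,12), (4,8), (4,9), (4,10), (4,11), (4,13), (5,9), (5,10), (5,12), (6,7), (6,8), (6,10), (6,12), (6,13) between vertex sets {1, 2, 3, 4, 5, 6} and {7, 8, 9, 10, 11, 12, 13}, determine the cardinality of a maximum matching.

Step 1: List the neighbors of each left vertex:
  1: 11, 12, 13
  2: 7, 8, 12
  3: 7, 8, 9, 10, 12
  4: 8, 9, 10, 11, 13
  5: 9, 10, 12
  6: 7, 8, 10, 12, 13

Step 2: Greedily match left vertices, then look for augmenting paths:
  Match 1 -- 11
  Match 2 -- 7
  Match 3 -- 8
  Match 4 -- 9
  Match 5 -- 10
  Match 6 -- 12
  No augmenting path remains.

Step 3: Verify this is maximum:
  Matching size 6 = min(|L|, |R|) = min(6, 7), which is an upper bound, so this matching is maximum.

Maximum matching: {(1,11), (2,7), (3,8), (4,9), (5,10), (6,12)}
Size: 6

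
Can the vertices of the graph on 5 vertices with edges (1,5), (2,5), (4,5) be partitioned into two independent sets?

Step 1: Attempt 2-coloring using BFS:
  Start at vertex 1, assign color 0
  Color vertex 5 with color 1 (neighbor of 1)
  Color vertex 2 with color 0 (neighbor of 5)
  Color vertex 4 with color 0 (neighbor of 5)
  Start new component at vertex 3, assign color 0

Step 2: 2-coloring succeeded. No conflicts found.
  Set A (color 0): {1, 2, 3, 4}
  Set B (color 1): {5}

The graph is bipartite with partition {1, 2, 3, 4}, {5}.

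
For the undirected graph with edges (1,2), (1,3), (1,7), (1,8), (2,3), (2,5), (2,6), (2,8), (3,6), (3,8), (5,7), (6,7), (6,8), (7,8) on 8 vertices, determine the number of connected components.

Step 1: Build adjacency list from edges:
  1: 2, 3, 7, 8
  2: 1, 3, 5, 6, 8
  3: 1, 2, 6, 8
  4: (none)
  5: 2, 7
  6: 2, 3, 7, 8
  7: 1, 5, 6, 8
  8: 1, 2, 3, 6, 7

Step 2: Run BFS/DFS from vertex 1:
  Visited: {1, 2, 3, 7, 8, 5, 6}
  Reached 7 of 8 vertices

Step 3: Only 7 of 8 vertices reached. Graph is disconnected.
Connected components: {1, 2, 3, 5, 6, 7, 8}, {4}
Number of connected components: 2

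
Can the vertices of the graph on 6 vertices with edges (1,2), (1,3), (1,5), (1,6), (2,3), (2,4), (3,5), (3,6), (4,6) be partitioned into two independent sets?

Step 1: Attempt 2-coloring using BFS:
  Start at vertex 1, assign color 0
  Color vertex 2 with color 1 (neighbor of 1)
  Color vertex 3 with color 1 (neighbor of 1)
  Color vertex 5 with color 1 (neighbor of 1)
  Color vertex 6 with color 1 (neighbor of 1)

Step 2: Conflict found! Vertices 2 and 3 are adjacent but have the same color.
This means the graph contains an odd cycle.

The graph is NOT bipartite.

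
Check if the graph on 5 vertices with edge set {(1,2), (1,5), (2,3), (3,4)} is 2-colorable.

Step 1: Attempt 2-coloring using BFS:
  Start at vertex 1, assign color 0
  Color vertex 2 with color 1 (neighbor of 1)
  Color vertex 5 with color 1 (neighbor of 1)
  Color vertex 3 with color 0 (neighbor of 2)
  Color vertex 4 with color 1 (neighbor of 3)

Step 2: 2-coloring succeeded. No conflicts found.
  Set A (color 0): {1, 3}
  Set B (color 1): {2, 4, 5}

The graph is bipartite with partition {1, 3}, {2, 4, 5}.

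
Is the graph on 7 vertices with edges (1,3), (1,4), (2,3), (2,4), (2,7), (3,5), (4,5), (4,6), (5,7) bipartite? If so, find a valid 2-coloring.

Step 1: Attempt 2-coloring using BFS:
  Start at vertex 1, assign color 0
  Color vertex 3 with color 1 (neighbor of 1)
  Color vertex 4 with color 1 (neighbor of 1)
  Color vertex 2 with color 0 (neighbor of 3)
  Color vertex 5 with color 0 (neighbor of 3)
  Color vertex 6 with color 0 (neighbor of 4)
  Color vertex 7 with color 1 (neighbor of 2)

Step 2: 2-coloring succeeded. No conflicts found.
  Set A (color 0): {1, 2, 5, 6}
  Set B (color 1): {3, 4, 7}

The graph is bipartite with partition {1, 2, 5, 6}, {3, 4, 7}.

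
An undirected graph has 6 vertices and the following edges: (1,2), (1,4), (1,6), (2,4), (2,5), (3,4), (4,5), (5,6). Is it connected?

Step 1: Build adjacency list from edges:
  1: 2, 4, 6
  2: 1, 4, 5
  3: 4
  4: 1, 2, 3, 5
  5: 2, 4, 6
  6: 1, 5

Step 2: Run BFS/DFS from vertex 1:
  Visited: {1, 2, 4, 6, 5, 3}
  Reached 6 of 6 vertices

Step 3: All 6 vertices reached from vertex 1, so the graph is connected.
Answer: Yes, the graph is connected.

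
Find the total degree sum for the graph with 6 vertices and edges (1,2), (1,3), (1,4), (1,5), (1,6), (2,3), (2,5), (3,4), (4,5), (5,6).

Step 1: Count edges incident to each vertex:
  deg(1) = 5 (neighbors: 2, 3, 4, 5, 6)
  deg(2) = 3 (neighbors: 1, 3, 5)
  deg(3) = 3 (neighbors: 1, 2, 4)
  deg(4) = 3 (neighbors: 1, 3, 5)
  deg(5) = 4 (neighbors: 1, 2, 4, 6)
  deg(6) = 2 (neighbors: 1, 5)

Step 2: Sum all degrees:
  5 + 3 + 3 + 3 + 4 + 2 = 20

Verification: sum of degrees = 2 * |E| = 2 * 10 = 20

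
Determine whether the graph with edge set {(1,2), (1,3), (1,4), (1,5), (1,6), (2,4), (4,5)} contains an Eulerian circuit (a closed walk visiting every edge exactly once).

Step 1: Find the degree of each vertex:
  deg(1) = 5
  deg(2) = 2
  deg(3) = 1
  deg(4) = 3
  deg(5) = 2
  deg(6) = 1

Step 2: Count vertices with odd degree:
  Odd-degree vertices: 1, 3, 4, 6 (4 total)

Step 3: Apply Euler's theorem:
  - Eulerian circuit exists iff graph is connected and all vertices have even degree
  - Eulerian path exists iff graph is connected and has 0 or 2 odd-degree vertices

Graph has 4 odd-degree vertices (need 0 or 2).
Neither Eulerian path nor Eulerian circuit exists.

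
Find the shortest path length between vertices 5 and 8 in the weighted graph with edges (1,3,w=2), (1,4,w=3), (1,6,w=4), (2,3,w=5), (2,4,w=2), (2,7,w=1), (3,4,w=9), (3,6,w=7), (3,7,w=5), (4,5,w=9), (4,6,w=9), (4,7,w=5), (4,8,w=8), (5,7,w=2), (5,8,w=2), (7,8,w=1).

Step 1: Build adjacency list with weights:
  1: 3(w=2), 4(w=3), 6(w=4)
  2: 3(w=5), 4(w=2), 7(w=1)
  3: 1(w=2), 2(w=5), 4(w=9), 6(w=7), 7(w=5)
  4: 1(w=3), 2(w=2), 3(w=9), 5(w=9), 6(w=9), 7(w=5), 8(w=8)
  5: 4(w=9), 7(w=2), 8(w=2)
  6: 1(w=4), 3(w=7), 4(w=9)
  7: 2(w=1), 3(w=5), 4(w=5), 5(w=2), 8(w=1)
  8: 4(w=8), 5(w=2), 7(w=1)

Step 2: Apply Dijkstra's algorithm from vertex 5:
  Visit vertex 5 (distance=0)
    Update dist[4] = 9
    Update dist[7] = 2
    Update dist[8] = 2
  Visit vertex 7 (distance=2)
    Update dist[2] = 3
    Update dist[3] = 7
    Update dist[4] = 7
  Visit vertex 8 (distance=2)

Step 3: Shortest path: 5 -> 8
Total weight: 2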